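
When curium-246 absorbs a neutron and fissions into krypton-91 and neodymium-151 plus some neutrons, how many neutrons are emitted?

Conserve mass number: 247 = 91 + 151 + k, so k = 247 − 242 = 5.
Check atomic number: 96 = 36 + 60 + 0 = 96. ✓

5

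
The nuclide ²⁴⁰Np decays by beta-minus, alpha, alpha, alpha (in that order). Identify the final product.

Start: (A, Z) = (240, 93).
After β⁻: (240, 94).
After α: (236, 92).
After α: (232, 90).
After α: (228, 88).
Z = 88 is radium.

Ra-228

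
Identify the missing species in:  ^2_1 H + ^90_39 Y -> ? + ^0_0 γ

Zr-92

Conserve mass number: 2 + 90 = A + 0, so A = 92.
Conserve atomic number: 1 + 39 = Z + 0, so Z = 40.
Z = 40 is zirconium, so the species is ^92_40 Zr.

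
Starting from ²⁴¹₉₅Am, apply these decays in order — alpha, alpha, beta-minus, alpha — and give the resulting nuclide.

Th-229

Start: (A, Z) = (241, 95).
After α: (237, 93).
After α: (233, 91).
After β⁻: (233, 92).
After α: (229, 90).
Z = 90 is thorium.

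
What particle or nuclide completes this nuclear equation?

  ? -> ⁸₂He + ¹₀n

He-9

Conserve mass number: A = 8 + 1, so A = 9.
Conserve atomic number: Z = 2 + 0, so Z = 2.
Z = 2 is helium, so the species is ⁹₂He.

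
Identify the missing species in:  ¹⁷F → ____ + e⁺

O-17

Conserve mass number: 17 = A + 0, so A = 17.
Conserve atomic number: 9 = Z + 1, so Z = 8.
Z = 8 is oxygen, so the species is ¹⁷O.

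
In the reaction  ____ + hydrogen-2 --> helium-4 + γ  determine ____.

deuteron

Conserve mass number: A + 2 = 4 + 0, so A = 2.
Conserve atomic number: Z + 1 = 2 + 0, so Z = 1.
A = 2 and Z = 1 is hydrogen-2 — a deuteron.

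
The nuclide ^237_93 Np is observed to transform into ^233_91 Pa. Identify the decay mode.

alpha decay

ΔA = 233 − 237 = -4; ΔZ = 91 − 93 = -2.
A drops by 4 and Z drops by 2 — the signature of alpha emission.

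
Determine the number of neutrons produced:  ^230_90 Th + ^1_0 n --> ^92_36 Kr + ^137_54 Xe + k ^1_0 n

Conserve mass number: 231 = 92 + 137 + k, so k = 231 − 229 = 2.
Check atomic number: 90 = 36 + 54 + 0 = 90. ✓

2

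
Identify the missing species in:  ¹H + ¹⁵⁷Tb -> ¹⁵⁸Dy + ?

Conserve mass number: 1 + 157 = 158 + A, so A = 0.
Conserve atomic number: 1 + 65 = 66 + Z, so Z = 0.
A = 0 and Z = 0 is γ — a gamma ray.

gamma ray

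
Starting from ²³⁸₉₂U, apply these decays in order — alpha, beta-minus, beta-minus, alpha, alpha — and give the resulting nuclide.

Start: (A, Z) = (238, 92).
After α: (234, 90).
After β⁻: (234, 91).
After β⁻: (234, 92).
After α: (230, 90).
After α: (226, 88).
Z = 88 is radium.

Ra-226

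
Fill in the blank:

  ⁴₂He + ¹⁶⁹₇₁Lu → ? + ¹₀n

Conserve mass number: 4 + 169 = A + 1, so A = 172.
Conserve atomic number: 2 + 71 = Z + 0, so Z = 73.
Z = 73 is tantalum, so the species is ¹⁷²₇₃Ta.

Ta-172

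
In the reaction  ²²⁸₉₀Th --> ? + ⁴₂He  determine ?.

Conserve mass number: 228 = A + 4, so A = 224.
Conserve atomic number: 90 = Z + 2, so Z = 88.
Z = 88 is radium, so the species is ²²⁴₈₈Ra.

Ra-224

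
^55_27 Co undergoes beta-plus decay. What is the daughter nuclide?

Fe-55

Beta-plus decay: mass number changes by +0, atomic number by -1.
A: 55 = 55; Z: 27 − 1 = 26.
Z = 26 is iron, so the daughter is ^55_26 Fe.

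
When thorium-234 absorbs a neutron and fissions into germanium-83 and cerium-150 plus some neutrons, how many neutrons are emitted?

2

Conserve mass number: 235 = 83 + 150 + k, so k = 235 − 233 = 2.
Check atomic number: 90 = 32 + 58 + 0 = 90. ✓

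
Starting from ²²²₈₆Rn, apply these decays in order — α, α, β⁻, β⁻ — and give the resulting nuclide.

Po-214

Start: (A, Z) = (222, 86).
After α: (218, 84).
After α: (214, 82).
After β⁻: (214, 83).
After β⁻: (214, 84).
Z = 84 is polonium.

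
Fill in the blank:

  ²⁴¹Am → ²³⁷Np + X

alpha particle

Conserve mass number: 241 = 237 + A, so A = 4.
Conserve atomic number: 95 = 93 + Z, so Z = 2.
A = 4 and Z = 2 is ⁴He — an alpha particle.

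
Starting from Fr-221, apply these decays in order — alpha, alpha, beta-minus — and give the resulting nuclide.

Start: (A, Z) = (221, 87).
After α: (217, 85).
After α: (213, 83).
After β⁻: (213, 84).
Z = 84 is polonium.

Po-213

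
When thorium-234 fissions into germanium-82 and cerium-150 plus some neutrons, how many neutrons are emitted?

Conserve mass number: 234 = 82 + 150 + k, so k = 234 − 232 = 2.
Check atomic number: 90 = 32 + 58 + 0 = 90. ✓

2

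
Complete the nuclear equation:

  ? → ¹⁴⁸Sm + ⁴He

Gd-152

Conserve mass number: A = 148 + 4, so A = 152.
Conserve atomic number: Z = 62 + 2, so Z = 64.
Z = 64 is gadolinium, so the species is ¹⁵²Gd.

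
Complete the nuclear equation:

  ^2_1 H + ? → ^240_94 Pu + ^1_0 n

Np-239

Conserve mass number: 2 + A = 240 + 1, so A = 239.
Conserve atomic number: 1 + Z = 94 + 0, so Z = 93.
Z = 93 is neptunium, so the species is ^239_93 Np.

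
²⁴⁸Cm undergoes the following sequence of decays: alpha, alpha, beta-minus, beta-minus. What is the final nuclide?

Pu-240

Start: (A, Z) = (248, 96).
After α: (244, 94).
After α: (240, 92).
After β⁻: (240, 93).
After β⁻: (240, 94).
Z = 94 is plutonium.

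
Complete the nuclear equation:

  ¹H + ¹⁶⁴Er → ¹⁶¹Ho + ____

Conserve mass number: 1 + 164 = 161 + A, so A = 4.
Conserve atomic number: 1 + 68 = 67 + Z, so Z = 2.
A = 4 and Z = 2 is ⁴He — an alpha particle.

alpha particle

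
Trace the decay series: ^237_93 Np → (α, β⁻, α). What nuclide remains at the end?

Start: (A, Z) = (237, 93).
After α: (233, 91).
After β⁻: (233, 92).
After α: (229, 90).
Z = 90 is thorium.

Th-229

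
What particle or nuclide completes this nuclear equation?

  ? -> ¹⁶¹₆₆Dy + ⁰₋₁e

Conserve mass number: A = 161 + 0, so A = 161.
Conserve atomic number: Z = 66 − 1, so Z = 65.
Z = 65 is terbium, so the species is ¹⁶¹₆₅Tb.

Tb-161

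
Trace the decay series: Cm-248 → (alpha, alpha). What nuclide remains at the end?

U-240

Start: (A, Z) = (248, 96).
After α: (244, 94).
After α: (240, 92).
Z = 92 is uranium.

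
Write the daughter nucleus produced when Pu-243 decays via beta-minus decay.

Beta-minus decay: mass number changes by +0, atomic number by +1.
A: 243 = 243; Z: 94 + 1 = 95.
Z = 95 is americium, so the daughter is Am-243.

Am-243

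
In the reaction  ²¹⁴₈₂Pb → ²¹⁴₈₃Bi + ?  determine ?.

beta-minus particle

Conserve mass number: 214 = 214 + A, so A = 0.
Conserve atomic number: 82 = 83 + Z, so Z = -1.
A = 0 and Z = -1 is ⁰₋₁e — a beta-minus particle.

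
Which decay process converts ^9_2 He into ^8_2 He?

ΔA = 8 − 9 = -1; ΔZ = 2 − 2 = +0.
A drops by 1 with Z unchanged — a neutron was emitted.

neutron emission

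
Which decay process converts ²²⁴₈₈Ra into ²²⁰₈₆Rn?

ΔA = 220 − 224 = -4; ΔZ = 86 − 88 = -2.
A drops by 4 and Z drops by 2 — the signature of alpha emission.

alpha decay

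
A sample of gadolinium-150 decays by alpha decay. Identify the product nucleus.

Alpha decay: mass number changes by -4, atomic number by -2.
A: 150 − 4 = 146; Z: 64 − 2 = 62.
Z = 62 is samarium, so the daughter is samarium-146.

Sm-146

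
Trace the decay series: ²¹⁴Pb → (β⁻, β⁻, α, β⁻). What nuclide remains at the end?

Start: (A, Z) = (214, 82).
After β⁻: (214, 83).
After β⁻: (214, 84).
After α: (210, 82).
After β⁻: (210, 83).
Z = 83 is bismuth.

Bi-210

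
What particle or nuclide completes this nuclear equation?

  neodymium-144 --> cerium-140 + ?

alpha particle

Conserve mass number: 144 = 140 + A, so A = 4.
Conserve atomic number: 60 = 58 + Z, so Z = 2.
A = 4 and Z = 2 is helium-4 — an alpha particle.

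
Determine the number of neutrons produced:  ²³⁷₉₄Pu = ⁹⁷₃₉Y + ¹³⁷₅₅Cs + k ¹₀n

Conserve mass number: 237 = 97 + 137 + k, so k = 237 − 234 = 3.
Check atomic number: 94 = 39 + 55 + 0 = 94. ✓

3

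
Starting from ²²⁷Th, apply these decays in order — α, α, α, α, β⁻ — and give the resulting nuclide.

Start: (A, Z) = (227, 90).
After α: (223, 88).
After α: (219, 86).
After α: (215, 84).
After α: (211, 82).
After β⁻: (211, 83).
Z = 83 is bismuth.

Bi-211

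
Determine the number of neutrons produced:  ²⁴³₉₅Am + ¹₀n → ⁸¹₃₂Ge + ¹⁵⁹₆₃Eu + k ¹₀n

Conserve mass number: 244 = 81 + 159 + k, so k = 244 − 240 = 4.
Check atomic number: 95 = 32 + 63 + 0 = 95. ✓

4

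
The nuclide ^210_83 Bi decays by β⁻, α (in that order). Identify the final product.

Pb-206

Start: (A, Z) = (210, 83).
After β⁻: (210, 84).
After α: (206, 82).
Z = 82 is lead.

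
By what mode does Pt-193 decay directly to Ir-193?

beta-plus decay or electron capture

ΔA = 193 − 193 = 0; ΔZ = 77 − 78 = -1.
A is unchanged and Z drops by 1 — a proton has become a neutron (β⁺ emission or electron capture).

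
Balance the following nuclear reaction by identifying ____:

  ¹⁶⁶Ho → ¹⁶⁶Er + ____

beta-minus particle

Conserve mass number: 166 = 166 + A, so A = 0.
Conserve atomic number: 67 = 68 + Z, so Z = -1.
A = 0 and Z = -1 is e⁻ — a beta-minus particle.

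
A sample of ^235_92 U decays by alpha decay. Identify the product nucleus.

Alpha decay: mass number changes by -4, atomic number by -2.
A: 235 − 4 = 231; Z: 92 − 2 = 90.
Z = 90 is thorium, so the daughter is ^231_90 Th.

Th-231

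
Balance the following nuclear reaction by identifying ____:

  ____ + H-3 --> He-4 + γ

proton

Conserve mass number: A + 3 = 4 + 0, so A = 1.
Conserve atomic number: Z + 1 = 2 + 0, so Z = 1.
A = 1 and Z = 1 is H-1 — a proton.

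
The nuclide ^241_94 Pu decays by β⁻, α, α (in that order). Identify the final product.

Pa-233

Start: (A, Z) = (241, 94).
After β⁻: (241, 95).
After α: (237, 93).
After α: (233, 91).
Z = 91 is protactinium.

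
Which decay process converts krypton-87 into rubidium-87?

beta-minus decay

ΔA = 87 − 87 = 0; ΔZ = 37 − 36 = +1.
A is unchanged and Z rises by 1 — a neutron has become a proton (β⁻ decay).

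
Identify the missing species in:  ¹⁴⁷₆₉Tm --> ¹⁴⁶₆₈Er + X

Conserve mass number: 147 = 146 + A, so A = 1.
Conserve atomic number: 69 = 68 + Z, so Z = 1.
A = 1 and Z = 1 is ¹₁H — a proton.

proton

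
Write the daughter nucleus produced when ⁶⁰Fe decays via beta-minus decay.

Beta-minus decay: mass number changes by +0, atomic number by +1.
A: 60 = 60; Z: 26 + 1 = 27.
Z = 27 is cobalt, so the daughter is ⁶⁰Co.

Co-60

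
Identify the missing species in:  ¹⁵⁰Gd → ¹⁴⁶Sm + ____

Conserve mass number: 150 = 146 + A, so A = 4.
Conserve atomic number: 64 = 62 + Z, so Z = 2.
A = 4 and Z = 2 is ⁴He — an alpha particle.

alpha particle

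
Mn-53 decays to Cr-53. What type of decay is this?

beta-plus decay or electron capture

ΔA = 53 − 53 = 0; ΔZ = 24 − 25 = -1.
A is unchanged and Z drops by 1 — a proton has become a neutron (β⁺ emission or electron capture).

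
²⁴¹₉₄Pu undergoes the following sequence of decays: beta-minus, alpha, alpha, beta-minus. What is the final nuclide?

U-233

Start: (A, Z) = (241, 94).
After β⁻: (241, 95).
After α: (237, 93).
After α: (233, 91).
After β⁻: (233, 92).
Z = 92 is uranium.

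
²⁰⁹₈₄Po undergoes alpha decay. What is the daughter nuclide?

Pb-205

Alpha decay: mass number changes by -4, atomic number by -2.
A: 209 − 4 = 205; Z: 84 − 2 = 82.
Z = 82 is lead, so the daughter is ²⁰⁵₈₂Pb.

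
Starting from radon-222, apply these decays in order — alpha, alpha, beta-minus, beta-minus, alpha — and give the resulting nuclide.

Pb-210

Start: (A, Z) = (222, 86).
After α: (218, 84).
After α: (214, 82).
After β⁻: (214, 83).
After β⁻: (214, 84).
After α: (210, 82).
Z = 82 is lead.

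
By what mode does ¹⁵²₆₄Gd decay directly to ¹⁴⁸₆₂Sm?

alpha decay

ΔA = 148 − 152 = -4; ΔZ = 62 − 64 = -2.
A drops by 4 and Z drops by 2 — the signature of alpha emission.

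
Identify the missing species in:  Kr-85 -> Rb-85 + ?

beta-minus particle

Conserve mass number: 85 = 85 + A, so A = 0.
Conserve atomic number: 36 = 37 + Z, so Z = -1.
A = 0 and Z = -1 is e⁻ — a beta-minus particle.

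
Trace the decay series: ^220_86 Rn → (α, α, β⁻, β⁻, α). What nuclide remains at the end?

Start: (A, Z) = (220, 86).
After α: (216, 84).
After α: (212, 82).
After β⁻: (212, 83).
After β⁻: (212, 84).
After α: (208, 82).
Z = 82 is lead.

Pb-208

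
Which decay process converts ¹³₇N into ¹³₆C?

beta-plus decay or electron capture

ΔA = 13 − 13 = 0; ΔZ = 6 − 7 = -1.
A is unchanged and Z drops by 1 — a proton has become a neutron (β⁺ emission or electron capture).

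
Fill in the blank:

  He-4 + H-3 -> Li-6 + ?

neutron

Conserve mass number: 4 + 3 = 6 + A, so A = 1.
Conserve atomic number: 2 + 1 = 3 + Z, so Z = 0.
A = 1 and Z = 0 is n — a neutron.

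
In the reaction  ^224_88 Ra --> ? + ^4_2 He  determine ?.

Conserve mass number: 224 = A + 4, so A = 220.
Conserve atomic number: 88 = Z + 2, so Z = 86.
Z = 86 is radon, so the species is ^220_86 Rn.

Rn-220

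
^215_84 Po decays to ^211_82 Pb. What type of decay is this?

alpha decay

ΔA = 211 − 215 = -4; ΔZ = 82 − 84 = -2.
A drops by 4 and Z drops by 2 — the signature of alpha emission.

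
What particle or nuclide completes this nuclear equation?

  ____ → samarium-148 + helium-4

Conserve mass number: A = 148 + 4, so A = 152.
Conserve atomic number: Z = 62 + 2, so Z = 64.
Z = 64 is gadolinium, so the species is gadolinium-152.

Gd-152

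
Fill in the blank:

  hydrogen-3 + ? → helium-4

Conserve mass number: 3 + A = 4, so A = 1.
Conserve atomic number: 1 + Z = 2, so Z = 1.
A = 1 and Z = 1 is hydrogen-1 — a proton.

proton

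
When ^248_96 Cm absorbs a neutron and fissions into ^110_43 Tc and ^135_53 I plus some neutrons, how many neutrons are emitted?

4

Conserve mass number: 249 = 110 + 135 + k, so k = 249 − 245 = 4.
Check atomic number: 96 = 43 + 53 + 0 = 96. ✓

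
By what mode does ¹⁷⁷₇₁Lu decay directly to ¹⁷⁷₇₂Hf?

ΔA = 177 − 177 = 0; ΔZ = 72 − 71 = +1.
A is unchanged and Z rises by 1 — a neutron has become a proton (β⁻ decay).

beta-minus decay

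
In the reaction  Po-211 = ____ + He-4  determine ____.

Conserve mass number: 211 = A + 4, so A = 207.
Conserve atomic number: 84 = Z + 2, so Z = 82.
Z = 82 is lead, so the species is Pb-207.

Pb-207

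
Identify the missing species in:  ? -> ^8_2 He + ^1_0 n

He-9

Conserve mass number: A = 8 + 1, so A = 9.
Conserve atomic number: Z = 2 + 0, so Z = 2.
Z = 2 is helium, so the species is ^9_2 He.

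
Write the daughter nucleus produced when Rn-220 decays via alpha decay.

Alpha decay: mass number changes by -4, atomic number by -2.
A: 220 − 4 = 216; Z: 86 − 2 = 84.
Z = 84 is polonium, so the daughter is Po-216.

Po-216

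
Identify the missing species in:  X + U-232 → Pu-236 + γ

alpha particle

Conserve mass number: A + 232 = 236 + 0, so A = 4.
Conserve atomic number: Z + 92 = 94 + 0, so Z = 2.
A = 4 and Z = 2 is He-4 — an alpha particle.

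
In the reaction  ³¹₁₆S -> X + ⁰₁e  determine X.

Conserve mass number: 31 = A + 0, so A = 31.
Conserve atomic number: 16 = Z + 1, so Z = 15.
Z = 15 is phosphorus, so the species is ³¹₁₅P.

P-31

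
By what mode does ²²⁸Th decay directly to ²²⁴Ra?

alpha decay

ΔA = 224 − 228 = -4; ΔZ = 88 − 90 = -2.
A drops by 4 and Z drops by 2 — the signature of alpha emission.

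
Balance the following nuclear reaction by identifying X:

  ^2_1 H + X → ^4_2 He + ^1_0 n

Conserve mass number: 2 + A = 4 + 1, so A = 3.
Conserve atomic number: 1 + Z = 2 + 0, so Z = 1.
A = 3 and Z = 1 is ^3_1 H — a triton.

triton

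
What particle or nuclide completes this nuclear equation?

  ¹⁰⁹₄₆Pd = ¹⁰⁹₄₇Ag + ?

beta-minus particle

Conserve mass number: 109 = 109 + A, so A = 0.
Conserve atomic number: 46 = 47 + Z, so Z = -1.
A = 0 and Z = -1 is ⁰₋₁e — a beta-minus particle.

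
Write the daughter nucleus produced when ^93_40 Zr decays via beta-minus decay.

Nb-93

Beta-minus decay: mass number changes by +0, atomic number by +1.
A: 93 = 93; Z: 40 + 1 = 41.
Z = 41 is niobium, so the daughter is ^93_41 Nb.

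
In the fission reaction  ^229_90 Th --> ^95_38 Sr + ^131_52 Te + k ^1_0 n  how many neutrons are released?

Conserve mass number: 229 = 95 + 131 + k, so k = 229 − 226 = 3.
Check atomic number: 90 = 38 + 52 + 0 = 90. ✓

3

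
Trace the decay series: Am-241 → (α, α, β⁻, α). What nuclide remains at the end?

Th-229

Start: (A, Z) = (241, 95).
After α: (237, 93).
After α: (233, 91).
After β⁻: (233, 92).
After α: (229, 90).
Z = 90 is thorium.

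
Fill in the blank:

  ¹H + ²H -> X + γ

He-3

Conserve mass number: 1 + 2 = A + 0, so A = 3.
Conserve atomic number: 1 + 1 = Z + 0, so Z = 2.
Z = 2 is helium, so the species is ³He.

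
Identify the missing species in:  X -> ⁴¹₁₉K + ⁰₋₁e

Conserve mass number: A = 41 + 0, so A = 41.
Conserve atomic number: Z = 19 − 1, so Z = 18.
Z = 18 is argon, so the species is ⁴¹₁₈Ar.

Ar-41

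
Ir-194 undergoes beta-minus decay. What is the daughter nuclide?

Pt-194

Beta-minus decay: mass number changes by +0, atomic number by +1.
A: 194 = 194; Z: 77 + 1 = 78.
Z = 78 is platinum, so the daughter is Pt-194.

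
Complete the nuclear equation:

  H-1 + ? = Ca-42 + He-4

Sc-45

Conserve mass number: 1 + A = 42 + 4, so A = 45.
Conserve atomic number: 1 + Z = 20 + 2, so Z = 21.
Z = 21 is scandium, so the species is Sc-45.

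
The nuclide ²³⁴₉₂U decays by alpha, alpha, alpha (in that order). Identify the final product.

Start: (A, Z) = (234, 92).
After α: (230, 90).
After α: (226, 88).
After α: (222, 86).
Z = 86 is radon.

Rn-222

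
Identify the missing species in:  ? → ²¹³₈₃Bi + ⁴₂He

Conserve mass number: A = 213 + 4, so A = 217.
Conserve atomic number: Z = 83 + 2, so Z = 85.
Z = 85 is astatine, so the species is ²¹⁷₈₅At.

At-217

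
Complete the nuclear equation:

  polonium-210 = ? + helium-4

Conserve mass number: 210 = A + 4, so A = 206.
Conserve atomic number: 84 = Z + 2, so Z = 82.
Z = 82 is lead, so the species is lead-206.

Pb-206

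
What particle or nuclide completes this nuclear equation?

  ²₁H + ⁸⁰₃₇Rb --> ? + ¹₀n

Sr-81

Conserve mass number: 2 + 80 = A + 1, so A = 81.
Conserve atomic number: 1 + 37 = Z + 0, so Z = 38.
Z = 38 is strontium, so the species is ⁸¹₃₈Sr.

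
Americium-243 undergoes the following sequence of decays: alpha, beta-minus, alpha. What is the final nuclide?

U-235

Start: (A, Z) = (243, 95).
After α: (239, 93).
After β⁻: (239, 94).
After α: (235, 92).
Z = 92 is uranium.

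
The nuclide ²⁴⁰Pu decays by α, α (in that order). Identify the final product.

Th-232

Start: (A, Z) = (240, 94).
After α: (236, 92).
After α: (232, 90).
Z = 90 is thorium.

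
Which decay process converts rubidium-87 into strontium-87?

ΔA = 87 − 87 = 0; ΔZ = 38 − 37 = +1.
A is unchanged and Z rises by 1 — a neutron has become a proton (β⁻ decay).

beta-minus decay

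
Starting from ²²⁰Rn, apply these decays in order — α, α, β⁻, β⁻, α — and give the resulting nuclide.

Pb-208

Start: (A, Z) = (220, 86).
After α: (216, 84).
After α: (212, 82).
After β⁻: (212, 83).
After β⁻: (212, 84).
After α: (208, 82).
Z = 82 is lead.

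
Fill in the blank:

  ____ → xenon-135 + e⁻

Conserve mass number: A = 135 + 0, so A = 135.
Conserve atomic number: Z = 54 − 1, so Z = 53.
Z = 53 is iodine, so the species is iodine-135.

I-135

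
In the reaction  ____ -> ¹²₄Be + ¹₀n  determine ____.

Be-13

Conserve mass number: A = 12 + 1, so A = 13.
Conserve atomic number: Z = 4 + 0, so Z = 4.
Z = 4 is beryllium, so the species is ¹³₄Be.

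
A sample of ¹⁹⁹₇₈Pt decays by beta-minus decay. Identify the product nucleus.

Au-199

Beta-minus decay: mass number changes by +0, atomic number by +1.
A: 199 = 199; Z: 78 + 1 = 79.
Z = 79 is gold, so the daughter is ¹⁹⁹₇₉Au.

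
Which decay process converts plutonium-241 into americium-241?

ΔA = 241 − 241 = 0; ΔZ = 95 − 94 = +1.
A is unchanged and Z rises by 1 — a neutron has become a proton (β⁻ decay).

beta-minus decay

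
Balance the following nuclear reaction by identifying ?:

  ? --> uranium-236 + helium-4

Conserve mass number: A = 236 + 4, so A = 240.
Conserve atomic number: Z = 92 + 2, so Z = 94.
Z = 94 is plutonium, so the species is plutonium-240.

Pu-240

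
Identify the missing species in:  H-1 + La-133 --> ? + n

Ce-133

Conserve mass number: 1 + 133 = A + 1, so A = 133.
Conserve atomic number: 1 + 57 = Z + 0, so Z = 58.
Z = 58 is cerium, so the species is Ce-133.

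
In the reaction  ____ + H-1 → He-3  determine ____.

deuteron

Conserve mass number: A + 1 = 3, so A = 2.
Conserve atomic number: Z + 1 = 2, so Z = 1.
A = 2 and Z = 1 is H-2 — a deuteron.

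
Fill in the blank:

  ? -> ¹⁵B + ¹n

B-16

Conserve mass number: A = 15 + 1, so A = 16.
Conserve atomic number: Z = 5 + 0, so Z = 5.
Z = 5 is boron, so the species is ¹⁶B.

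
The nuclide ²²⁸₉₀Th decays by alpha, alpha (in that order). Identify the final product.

Rn-220

Start: (A, Z) = (228, 90).
After α: (224, 88).
After α: (220, 86).
Z = 86 is radon.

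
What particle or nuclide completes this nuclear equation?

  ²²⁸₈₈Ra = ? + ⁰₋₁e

Ac-228

Conserve mass number: 228 = A + 0, so A = 228.
Conserve atomic number: 88 = Z − 1, so Z = 89.
Z = 89 is actinium, so the species is ²²⁸₈₉Ac.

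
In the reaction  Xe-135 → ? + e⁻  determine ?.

Cs-135

Conserve mass number: 135 = A + 0, so A = 135.
Conserve atomic number: 54 = Z − 1, so Z = 55.
Z = 55 is caesium, so the species is Cs-135.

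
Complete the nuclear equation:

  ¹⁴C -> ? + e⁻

N-14

Conserve mass number: 14 = A + 0, so A = 14.
Conserve atomic number: 6 = Z − 1, so Z = 7.
Z = 7 is nitrogen, so the species is ¹⁴N.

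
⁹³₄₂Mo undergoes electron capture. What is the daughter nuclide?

Nb-93

Electron capture: mass number changes by +0, atomic number by -1.
A: 93 = 93; Z: 42 − 1 = 41.
Z = 41 is niobium, so the daughter is ⁹³₄₁Nb.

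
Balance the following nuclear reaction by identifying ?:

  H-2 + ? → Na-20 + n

Ne-19

Conserve mass number: 2 + A = 20 + 1, so A = 19.
Conserve atomic number: 1 + Z = 11 + 0, so Z = 10.
Z = 10 is neon, so the species is Ne-19.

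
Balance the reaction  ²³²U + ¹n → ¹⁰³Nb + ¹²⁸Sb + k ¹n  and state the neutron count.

Conserve mass number: 233 = 103 + 128 + k, so k = 233 − 231 = 2.
Check atomic number: 92 = 41 + 51 + 0 = 92. ✓

2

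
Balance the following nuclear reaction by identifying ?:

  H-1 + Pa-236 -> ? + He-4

Th-233

Conserve mass number: 1 + 236 = A + 4, so A = 233.
Conserve atomic number: 1 + 91 = Z + 2, so Z = 90.
Z = 90 is thorium, so the species is Th-233.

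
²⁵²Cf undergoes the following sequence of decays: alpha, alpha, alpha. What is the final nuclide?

Start: (A, Z) = (252, 98).
After α: (248, 96).
After α: (244, 94).
After α: (240, 92).
Z = 92 is uranium.

U-240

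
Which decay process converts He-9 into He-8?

ΔA = 8 − 9 = -1; ΔZ = 2 − 2 = +0.
A drops by 1 with Z unchanged — a neutron was emitted.

neutron emission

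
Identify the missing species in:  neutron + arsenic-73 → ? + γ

Conserve mass number: 1 + 73 = A + 0, so A = 74.
Conserve atomic number: 0 + 33 = Z + 0, so Z = 33.
Z = 33 is arsenic, so the species is arsenic-74.

As-74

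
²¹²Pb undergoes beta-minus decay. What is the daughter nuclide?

Beta-minus decay: mass number changes by +0, atomic number by +1.
A: 212 = 212; Z: 82 + 1 = 83.
Z = 83 is bismuth, so the daughter is ²¹²Bi.

Bi-212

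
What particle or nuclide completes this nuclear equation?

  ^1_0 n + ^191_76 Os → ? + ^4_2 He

W-188

Conserve mass number: 1 + 191 = A + 4, so A = 188.
Conserve atomic number: 0 + 76 = Z + 2, so Z = 74.
Z = 74 is tungsten, so the species is ^188_74 W.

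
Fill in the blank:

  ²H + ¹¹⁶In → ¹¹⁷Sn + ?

Conserve mass number: 2 + 116 = 117 + A, so A = 1.
Conserve atomic number: 1 + 49 = 50 + Z, so Z = 0.
A = 1 and Z = 0 is ¹n — a neutron.

neutron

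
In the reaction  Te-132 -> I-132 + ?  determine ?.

beta-minus particle

Conserve mass number: 132 = 132 + A, so A = 0.
Conserve atomic number: 52 = 53 + Z, so Z = -1.
A = 0 and Z = -1 is e⁻ — a beta-minus particle.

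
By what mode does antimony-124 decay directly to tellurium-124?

ΔA = 124 − 124 = 0; ΔZ = 52 − 51 = +1.
A is unchanged and Z rises by 1 — a neutron has become a proton (β⁻ decay).

beta-minus decay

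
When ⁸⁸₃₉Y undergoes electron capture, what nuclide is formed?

Electron capture: mass number changes by +0, atomic number by -1.
A: 88 = 88; Z: 39 − 1 = 38.
Z = 38 is strontium, so the daughter is ⁸⁸₃₈Sr.

Sr-88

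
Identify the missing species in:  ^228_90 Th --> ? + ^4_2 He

Conserve mass number: 228 = A + 4, so A = 224.
Conserve atomic number: 90 = Z + 2, so Z = 88.
Z = 88 is radium, so the species is ^224_88 Ra.

Ra-224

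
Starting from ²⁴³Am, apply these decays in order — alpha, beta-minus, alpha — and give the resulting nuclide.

U-235

Start: (A, Z) = (243, 95).
After α: (239, 93).
After β⁻: (239, 94).
After α: (235, 92).
Z = 92 is uranium.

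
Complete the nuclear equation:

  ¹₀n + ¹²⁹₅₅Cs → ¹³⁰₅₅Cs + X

Conserve mass number: 1 + 129 = 130 + A, so A = 0.
Conserve atomic number: 0 + 55 = 55 + Z, so Z = 0.
A = 0 and Z = 0 is ⁰₀γ — a gamma ray.

gamma ray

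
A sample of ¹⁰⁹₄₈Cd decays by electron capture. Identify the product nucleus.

Ag-109

Electron capture: mass number changes by +0, atomic number by -1.
A: 109 = 109; Z: 48 − 1 = 47.
Z = 47 is silver, so the daughter is ¹⁰⁹₄₇Ag.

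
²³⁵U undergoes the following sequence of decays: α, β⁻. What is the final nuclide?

Start: (A, Z) = (235, 92).
After α: (231, 90).
After β⁻: (231, 91).
Z = 91 is protactinium.

Pa-231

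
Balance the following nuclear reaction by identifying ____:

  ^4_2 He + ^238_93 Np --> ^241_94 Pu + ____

proton

Conserve mass number: 4 + 238 = 241 + A, so A = 1.
Conserve atomic number: 2 + 93 = 94 + Z, so Z = 1.
A = 1 and Z = 1 is ^1_1 H — a proton.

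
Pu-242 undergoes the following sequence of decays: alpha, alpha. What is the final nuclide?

Th-234

Start: (A, Z) = (242, 94).
After α: (238, 92).
After α: (234, 90).
Z = 90 is thorium.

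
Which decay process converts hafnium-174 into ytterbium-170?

ΔA = 170 − 174 = -4; ΔZ = 70 − 72 = -2.
A drops by 4 and Z drops by 2 — the signature of alpha emission.

alpha decay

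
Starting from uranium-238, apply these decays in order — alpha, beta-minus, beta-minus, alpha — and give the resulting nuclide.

Start: (A, Z) = (238, 92).
After α: (234, 90).
After β⁻: (234, 91).
After β⁻: (234, 92).
After α: (230, 90).
Z = 90 is thorium.

Th-230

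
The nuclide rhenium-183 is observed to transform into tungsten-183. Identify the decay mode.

ΔA = 183 − 183 = 0; ΔZ = 74 − 75 = -1.
A is unchanged and Z drops by 1 — a proton has become a neutron (β⁺ emission or electron capture).

beta-plus decay or electron capture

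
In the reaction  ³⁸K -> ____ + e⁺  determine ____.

Conserve mass number: 38 = A + 0, so A = 38.
Conserve atomic number: 19 = Z + 1, so Z = 18.
Z = 18 is argon, so the species is ³⁸Ar.

Ar-38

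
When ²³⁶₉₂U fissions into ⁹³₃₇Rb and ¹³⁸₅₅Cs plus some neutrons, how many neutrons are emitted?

5

Conserve mass number: 236 = 93 + 138 + k, so k = 236 − 231 = 5.
Check atomic number: 92 = 37 + 55 + 0 = 92. ✓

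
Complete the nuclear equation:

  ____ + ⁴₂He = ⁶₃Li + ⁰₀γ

Conserve mass number: A + 4 = 6 + 0, so A = 2.
Conserve atomic number: Z + 2 = 3 + 0, so Z = 1.
A = 2 and Z = 1 is ²₁H — a deuteron.

deuteron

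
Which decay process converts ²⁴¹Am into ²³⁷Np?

ΔA = 237 − 241 = -4; ΔZ = 93 − 95 = -2.
A drops by 4 and Z drops by 2 — the signature of alpha emission.

alpha decay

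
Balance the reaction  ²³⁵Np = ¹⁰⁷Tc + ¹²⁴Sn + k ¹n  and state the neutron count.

4

Conserve mass number: 235 = 107 + 124 + k, so k = 235 − 231 = 4.
Check atomic number: 93 = 43 + 50 + 0 = 93. ✓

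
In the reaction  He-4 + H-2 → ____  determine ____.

Li-6

Conserve mass number: 4 + 2 = A, so A = 6.
Conserve atomic number: 2 + 1 = Z, so Z = 3.
Z = 3 is lithium, so the species is Li-6.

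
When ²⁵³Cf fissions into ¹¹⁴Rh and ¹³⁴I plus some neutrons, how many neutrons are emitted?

5

Conserve mass number: 253 = 114 + 134 + k, so k = 253 − 248 = 5.
Check atomic number: 98 = 45 + 53 + 0 = 98. ✓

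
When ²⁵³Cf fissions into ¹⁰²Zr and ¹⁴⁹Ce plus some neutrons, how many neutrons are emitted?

2

Conserve mass number: 253 = 102 + 149 + k, so k = 253 − 251 = 2.
Check atomic number: 98 = 40 + 58 + 0 = 98. ✓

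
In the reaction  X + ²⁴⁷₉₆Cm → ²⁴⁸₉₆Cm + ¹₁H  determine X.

Conserve mass number: A + 247 = 248 + 1, so A = 2.
Conserve atomic number: Z + 96 = 96 + 1, so Z = 1.
A = 2 and Z = 1 is ²₁H — a deuteron.

deuteron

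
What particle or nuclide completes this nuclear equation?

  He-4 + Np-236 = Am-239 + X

Conserve mass number: 4 + 236 = 239 + A, so A = 1.
Conserve atomic number: 2 + 93 = 95 + Z, so Z = 0.
A = 1 and Z = 0 is n — a neutron.

neutron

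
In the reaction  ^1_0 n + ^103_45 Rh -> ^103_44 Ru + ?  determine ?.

Conserve mass number: 1 + 103 = 103 + A, so A = 1.
Conserve atomic number: 0 + 45 = 44 + Z, so Z = 1.
A = 1 and Z = 1 is ^1_1 H — a proton.

proton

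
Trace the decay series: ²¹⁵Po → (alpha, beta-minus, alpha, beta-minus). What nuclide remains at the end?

Start: (A, Z) = (215, 84).
After α: (211, 82).
After β⁻: (211, 83).
After α: (207, 81).
After β⁻: (207, 82).
Z = 82 is lead.

Pb-207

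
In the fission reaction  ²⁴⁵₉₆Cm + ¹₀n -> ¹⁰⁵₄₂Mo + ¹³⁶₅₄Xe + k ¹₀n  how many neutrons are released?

Conserve mass number: 246 = 105 + 136 + k, so k = 246 − 241 = 5.
Check atomic number: 96 = 42 + 54 + 0 = 96. ✓

5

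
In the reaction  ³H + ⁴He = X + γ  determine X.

Li-7

Conserve mass number: 3 + 4 = A + 0, so A = 7.
Conserve atomic number: 1 + 2 = Z + 0, so Z = 3.
Z = 3 is lithium, so the species is ⁷Li.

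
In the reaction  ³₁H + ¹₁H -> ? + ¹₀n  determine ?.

Conserve mass number: 3 + 1 = A + 1, so A = 3.
Conserve atomic number: 1 + 1 = Z + 0, so Z = 2.
Z = 2 is helium, so the species is ³₂He.

He-3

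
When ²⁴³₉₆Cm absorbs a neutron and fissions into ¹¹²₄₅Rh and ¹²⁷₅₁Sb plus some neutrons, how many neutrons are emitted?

Conserve mass number: 244 = 112 + 127 + k, so k = 244 − 239 = 5.
Check atomic number: 96 = 45 + 51 + 0 = 96. ✓

5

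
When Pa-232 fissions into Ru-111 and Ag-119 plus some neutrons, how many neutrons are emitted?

Conserve mass number: 232 = 111 + 119 + k, so k = 232 − 230 = 2.
Check atomic number: 91 = 44 + 47 + 0 = 91. ✓

2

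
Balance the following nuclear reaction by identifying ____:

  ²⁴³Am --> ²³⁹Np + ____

Conserve mass number: 243 = 239 + A, so A = 4.
Conserve atomic number: 95 = 93 + Z, so Z = 2.
A = 4 and Z = 2 is ⁴He — an alpha particle.

alpha particle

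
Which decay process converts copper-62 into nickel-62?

ΔA = 62 − 62 = 0; ΔZ = 28 − 29 = -1.
A is unchanged and Z drops by 1 — a proton has become a neutron (β⁺ emission or electron capture).

beta-plus decay or electron capture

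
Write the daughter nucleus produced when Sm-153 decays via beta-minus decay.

Eu-153

Beta-minus decay: mass number changes by +0, atomic number by +1.
A: 153 = 153; Z: 62 + 1 = 63.
Z = 63 is europium, so the daughter is Eu-153.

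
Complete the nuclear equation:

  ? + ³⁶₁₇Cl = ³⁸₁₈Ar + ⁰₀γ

Conserve mass number: A + 36 = 38 + 0, so A = 2.
Conserve atomic number: Z + 17 = 18 + 0, so Z = 1.
A = 2 and Z = 1 is ²₁H — a deuteron.

deuteron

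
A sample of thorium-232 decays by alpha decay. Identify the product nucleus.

Ra-228

Alpha decay: mass number changes by -4, atomic number by -2.
A: 232 − 4 = 228; Z: 90 − 2 = 88.
Z = 88 is radium, so the daughter is radium-228.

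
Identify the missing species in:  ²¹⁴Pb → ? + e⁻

Conserve mass number: 214 = A + 0, so A = 214.
Conserve atomic number: 82 = Z − 1, so Z = 83.
Z = 83 is bismuth, so the species is ²¹⁴Bi.

Bi-214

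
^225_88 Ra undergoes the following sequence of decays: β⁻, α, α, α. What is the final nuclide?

Start: (A, Z) = (225, 88).
After β⁻: (225, 89).
After α: (221, 87).
After α: (217, 85).
After α: (213, 83).
Z = 83 is bismuth.

Bi-213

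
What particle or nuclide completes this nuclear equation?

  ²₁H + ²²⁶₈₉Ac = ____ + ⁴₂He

Ra-224

Conserve mass number: 2 + 226 = A + 4, so A = 224.
Conserve atomic number: 1 + 89 = Z + 2, so Z = 88.
Z = 88 is radium, so the species is ²²⁴₈₈Ra.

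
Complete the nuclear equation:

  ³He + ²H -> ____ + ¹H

He-4

Conserve mass number: 3 + 2 = A + 1, so A = 4.
Conserve atomic number: 2 + 1 = Z + 1, so Z = 2.
A = 4 and Z = 2 is ⁴He — an alpha particle.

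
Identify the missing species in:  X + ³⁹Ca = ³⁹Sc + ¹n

proton

Conserve mass number: A + 39 = 39 + 1, so A = 1.
Conserve atomic number: Z + 20 = 21 + 0, so Z = 1.
A = 1 and Z = 1 is ¹H — a proton.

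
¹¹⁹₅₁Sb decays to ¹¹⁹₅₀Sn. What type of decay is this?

beta-plus decay or electron capture

ΔA = 119 − 119 = 0; ΔZ = 50 − 51 = -1.
A is unchanged and Z drops by 1 — a proton has become a neutron (β⁺ emission or electron capture).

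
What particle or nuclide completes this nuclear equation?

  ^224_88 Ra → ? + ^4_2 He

Conserve mass number: 224 = A + 4, so A = 220.
Conserve atomic number: 88 = Z + 2, so Z = 86.
Z = 86 is radon, so the species is ^220_86 Rn.

Rn-220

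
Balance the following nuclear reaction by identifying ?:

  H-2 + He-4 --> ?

Conserve mass number: 2 + 4 = A, so A = 6.
Conserve atomic number: 1 + 2 = Z, so Z = 3.
Z = 3 is lithium, so the species is Li-6.

Li-6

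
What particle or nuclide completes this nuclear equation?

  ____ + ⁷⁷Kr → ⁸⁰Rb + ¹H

alpha particle

Conserve mass number: A + 77 = 80 + 1, so A = 4.
Conserve atomic number: Z + 36 = 37 + 1, so Z = 2.
A = 4 and Z = 2 is ⁴He — an alpha particle.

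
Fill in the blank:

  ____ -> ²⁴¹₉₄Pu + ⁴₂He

Conserve mass number: A = 241 + 4, so A = 245.
Conserve atomic number: Z = 94 + 2, so Z = 96.
Z = 96 is curium, so the species is ²⁴⁵₉₆Cm.

Cm-245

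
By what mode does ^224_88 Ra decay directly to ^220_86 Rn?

ΔA = 220 − 224 = -4; ΔZ = 86 − 88 = -2.
A drops by 4 and Z drops by 2 — the signature of alpha emission.

alpha decay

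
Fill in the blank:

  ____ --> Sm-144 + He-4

Conserve mass number: A = 144 + 4, so A = 148.
Conserve atomic number: Z = 62 + 2, so Z = 64.
Z = 64 is gadolinium, so the species is Gd-148.

Gd-148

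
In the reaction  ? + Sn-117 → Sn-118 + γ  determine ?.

Conserve mass number: A + 117 = 118 + 0, so A = 1.
Conserve atomic number: Z + 50 = 50 + 0, so Z = 0.
A = 1 and Z = 0 is n — a neutron.

neutron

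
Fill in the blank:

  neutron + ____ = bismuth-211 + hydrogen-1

Conserve mass number: 1 + A = 211 + 1, so A = 211.
Conserve atomic number: 0 + Z = 83 + 1, so Z = 84.
Z = 84 is polonium, so the species is polonium-211.

Po-211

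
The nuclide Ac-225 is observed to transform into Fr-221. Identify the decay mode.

alpha decay

ΔA = 221 − 225 = -4; ΔZ = 87 − 89 = -2.
A drops by 4 and Z drops by 2 — the signature of alpha emission.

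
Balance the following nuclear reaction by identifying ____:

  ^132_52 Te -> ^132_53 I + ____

beta-minus particle

Conserve mass number: 132 = 132 + A, so A = 0.
Conserve atomic number: 52 = 53 + Z, so Z = -1.
A = 0 and Z = -1 is ^0_-1 e — a beta-minus particle.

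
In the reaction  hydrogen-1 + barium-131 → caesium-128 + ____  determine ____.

alpha particle

Conserve mass number: 1 + 131 = 128 + A, so A = 4.
Conserve atomic number: 1 + 56 = 55 + Z, so Z = 2.
A = 4 and Z = 2 is helium-4 — an alpha particle.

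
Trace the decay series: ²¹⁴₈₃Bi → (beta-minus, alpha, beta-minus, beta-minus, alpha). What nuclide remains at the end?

Start: (A, Z) = (214, 83).
After β⁻: (214, 84).
After α: (210, 82).
After β⁻: (210, 83).
After β⁻: (210, 84).
After α: (206, 82).
Z = 82 is lead.

Pb-206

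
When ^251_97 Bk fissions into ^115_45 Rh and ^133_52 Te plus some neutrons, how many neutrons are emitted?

3

Conserve mass number: 251 = 115 + 133 + k, so k = 251 − 248 = 3.
Check atomic number: 97 = 45 + 52 + 0 = 97. ✓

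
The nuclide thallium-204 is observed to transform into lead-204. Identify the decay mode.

beta-minus decay

ΔA = 204 − 204 = 0; ΔZ = 82 − 81 = +1.
A is unchanged and Z rises by 1 — a neutron has become a proton (β⁻ decay).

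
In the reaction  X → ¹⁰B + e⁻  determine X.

Be-10

Conserve mass number: A = 10 + 0, so A = 10.
Conserve atomic number: Z = 5 − 1, so Z = 4.
Z = 4 is beryllium, so the species is ¹⁰Be.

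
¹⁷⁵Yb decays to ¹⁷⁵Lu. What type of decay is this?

beta-minus decay

ΔA = 175 − 175 = 0; ΔZ = 71 − 70 = +1.
A is unchanged and Z rises by 1 — a neutron has become a proton (β⁻ decay).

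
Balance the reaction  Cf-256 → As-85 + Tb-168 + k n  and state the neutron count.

Conserve mass number: 256 = 85 + 168 + k, so k = 256 − 253 = 3.
Check atomic number: 98 = 33 + 65 + 0 = 98. ✓

3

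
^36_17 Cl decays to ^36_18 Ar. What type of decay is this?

beta-minus decay

ΔA = 36 − 36 = 0; ΔZ = 18 − 17 = +1.
A is unchanged and Z rises by 1 — a neutron has become a proton (β⁻ decay).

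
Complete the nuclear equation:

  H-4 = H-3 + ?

Conserve mass number: 4 = 3 + A, so A = 1.
Conserve atomic number: 1 = 1 + Z, so Z = 0.
A = 1 and Z = 0 is n — a neutron.

neutron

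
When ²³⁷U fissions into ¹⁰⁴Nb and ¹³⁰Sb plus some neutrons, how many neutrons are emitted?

3

Conserve mass number: 237 = 104 + 130 + k, so k = 237 − 234 = 3.
Check atomic number: 92 = 41 + 51 + 0 = 92. ✓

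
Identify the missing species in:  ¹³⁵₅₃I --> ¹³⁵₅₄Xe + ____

beta-minus particle

Conserve mass number: 135 = 135 + A, so A = 0.
Conserve atomic number: 53 = 54 + Z, so Z = -1.
A = 0 and Z = -1 is ⁰₋₁e — a beta-minus particle.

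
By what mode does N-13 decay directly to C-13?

ΔA = 13 − 13 = 0; ΔZ = 6 − 7 = -1.
A is unchanged and Z drops by 1 — a proton has become a neutron (β⁺ emission or electron capture).

beta-plus decay or electron capture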